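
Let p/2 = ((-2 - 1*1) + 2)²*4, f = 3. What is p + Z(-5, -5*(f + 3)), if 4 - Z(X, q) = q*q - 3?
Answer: -885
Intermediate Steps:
Z(X, q) = 7 - q² (Z(X, q) = 4 - (q*q - 3) = 4 - (q² - 3) = 4 - (-3 + q²) = 4 + (3 - q²) = 7 - q²)
p = 8 (p = 2*(((-2 - 1*1) + 2)²*4) = 2*(((-2 - 1) + 2)²*4) = 2*((-3 + 2)²*4) = 2*((-1)²*4) = 2*(1*4) = 2*4 = 8)
p + Z(-5, -5*(f + 3)) = 8 + (7 - (-5*(3 + 3))²) = 8 + (7 - (-5*6)²) = 8 + (7 - 1*(-30)²) = 8 + (7 - 1*900) = 8 + (7 - 900) = 8 - 893 = -885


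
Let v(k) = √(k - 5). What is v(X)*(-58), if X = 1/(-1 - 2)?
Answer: -232*I*√3/3 ≈ -133.95*I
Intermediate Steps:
X = -⅓ (X = 1/(-3) = -⅓ ≈ -0.33333)
v(k) = √(-5 + k)
v(X)*(-58) = √(-5 - ⅓)*(-58) = √(-16/3)*(-58) = (4*I*√3/3)*(-58) = -232*I*√3/3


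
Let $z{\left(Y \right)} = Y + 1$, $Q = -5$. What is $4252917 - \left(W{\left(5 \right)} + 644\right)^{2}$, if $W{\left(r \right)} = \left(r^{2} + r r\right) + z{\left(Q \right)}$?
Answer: $3776817$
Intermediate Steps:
$z{\left(Y \right)} = 1 + Y$
$W{\left(r \right)} = -4 + 2 r^{2}$ ($W{\left(r \right)} = \left(r^{2} + r r\right) + \left(1 - 5\right) = \left(r^{2} + r^{2}\right) - 4 = 2 r^{2} - 4 = -4 + 2 r^{2}$)
$4252917 - \left(W{\left(5 \right)} + 644\right)^{2} = 4252917 - \left(\left(-4 + 2 \cdot 5^{2}\right) + 644\right)^{2} = 4252917 - \left(\left(-4 + 2 \cdot 25\right) + 644\right)^{2} = 4252917 - \left(\left(-4 + 50\right) + 644\right)^{2} = 4252917 - \left(46 + 644\right)^{2} = 4252917 - 690^{2} = 4252917 - 476100 = 3776817$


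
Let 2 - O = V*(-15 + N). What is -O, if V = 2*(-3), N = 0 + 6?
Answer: 52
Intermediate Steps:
N = 6
V = -6
O = -52 (O = 2 - (-6)*(-15 + 6) = 2 - (-6)*(-9) = 2 - 1*54 = 2 - 54 = -52)
-O = -1*(-52) = 52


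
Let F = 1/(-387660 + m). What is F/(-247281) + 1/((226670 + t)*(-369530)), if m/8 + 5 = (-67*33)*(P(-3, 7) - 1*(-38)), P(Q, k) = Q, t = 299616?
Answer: -136197749/121042213176848091261 ≈ -1.1252e-12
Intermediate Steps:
m = -619120 (m = -40 + 8*((-67*33)*(-3 - 1*(-38))) = -40 + 8*(-2211*(-3 + 38)) = -40 + 8*(-2211*35) = -40 + 8*(-77385) = -40 - 619080 = -619120)
F = -1/1006780 (F = 1/(-387660 - 619120) = 1/(-1006780) = -1/1006780 ≈ -9.9327e-7)
F/(-247281) + 1/((226670 + t)*(-369530)) = -1/1006780/(-247281) + 1/((226670 + 299616)*(-369530)) = -1/1006780*(-1/247281) - 1/369530/526286 = 1/248957565180 + (1/526286)*(-1/369530) = 1/248957565180 - 1/194478465580 = -136197749/121042213176848091261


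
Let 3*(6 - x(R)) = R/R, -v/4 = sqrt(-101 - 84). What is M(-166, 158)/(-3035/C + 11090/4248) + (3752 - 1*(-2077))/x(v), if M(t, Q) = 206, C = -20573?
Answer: 132977865087/120523625 ≈ 1103.3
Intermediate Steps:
v = -4*I*sqrt(185) (v = -4*sqrt(-101 - 84) = -4*I*sqrt(185) ≈ -54.406*I)
x(R) = 17/3 (x(R) = 6 - R/(3*R) = 6 - 1/3*1 = 6 - 1/3 = 17/3)
M(-166, 158)/(-3035/C + 11090/4248) + (3752 - 1*(-2077))/x(v) = 206/(-3035/(-20573) + 11090/4248) + (3752 - 1*(-2077))/(17/3) = 206/(-3035*(-1/20573) + 11090*(1/4248)) + (3752 + 2077)*(3/17) = 206/(3035/20573 + 5545/2124) + 5829*(3/17) = 206/(120523625/43697052) + 17487/17 = 206*(43697052/120523625) + 17487/17 = 9001592712/120523625 + 17487/17 = 132977865087/120523625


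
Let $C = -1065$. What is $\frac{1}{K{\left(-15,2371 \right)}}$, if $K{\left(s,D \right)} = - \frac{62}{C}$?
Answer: $\frac{1065}{62} \approx 17.177$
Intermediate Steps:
$K{\left(s,D \right)} = \frac{62}{1065}$ ($K{\left(s,D \right)} = - \frac{62}{-1065} = \left(-62\right) \left(- \frac{1}{1065}\right) = \frac{62}{1065}$)
$\frac{1}{K{\left(-15,2371 \right)}} = \frac{1}{\frac{62}{1065}} = \frac{1065}{62}$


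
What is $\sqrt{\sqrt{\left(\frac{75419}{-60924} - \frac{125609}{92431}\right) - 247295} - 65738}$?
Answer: $\frac{\sqrt{-521157050980470506020392 + 2815633122 i \sqrt{1960523385232207394145885}}}{2815633122} \approx 0.96977 + 256.4 i$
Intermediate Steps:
$\sqrt{\sqrt{\left(\frac{75419}{-60924} - \frac{125609}{92431}\right) - 247295} - 65738} = \sqrt{\sqrt{\left(75419 \left(- \frac{1}{60924}\right) - \frac{125609}{92431}\right) - 247295} - 65738} = \sqrt{\sqrt{\left(- \frac{75419}{60924} - \frac{125609}{92431}\right) - 247295} - 65738} = \sqrt{\sqrt{- \frac{14623656305}{5631266244} - 247295} - 65738} = \sqrt{\sqrt{- \frac{1392598609466285}{5631266244}} - 65738} = \sqrt{\frac{i \sqrt{1960523385232207394145885}}{2815633122} - 65738} = \sqrt{-65738 + \frac{i \sqrt{1960523385232207394145885}}{2815633122}}$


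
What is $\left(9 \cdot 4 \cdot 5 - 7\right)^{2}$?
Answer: $29929$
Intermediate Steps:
$\left(9 \cdot 4 \cdot 5 - 7\right)^{2} = \left(9 \cdot 20 - 7\right)^{2} = \left(180 - 7\right)^{2} = 173^{2} = 29929$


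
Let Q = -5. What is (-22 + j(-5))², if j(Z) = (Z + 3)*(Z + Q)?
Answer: 4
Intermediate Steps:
j(Z) = (-5 + Z)*(3 + Z) (j(Z) = (Z + 3)*(Z - 5) = (3 + Z)*(-5 + Z) = (-5 + Z)*(3 + Z))
(-22 + j(-5))² = (-22 + (-15 + (-5)² - 2*(-5)))² = (-22 + (-15 + 25 + 10))² = (-22 + 20)² = (-2)² = 4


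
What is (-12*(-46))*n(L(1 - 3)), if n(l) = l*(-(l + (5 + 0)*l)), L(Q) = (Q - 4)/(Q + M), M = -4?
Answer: -3312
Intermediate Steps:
L(Q) = 1 (L(Q) = (Q - 4)/(Q - 4) = (-4 + Q)/(-4 + Q) = 1)
n(l) = -6*l**2 (n(l) = l*(-(l + 5*l)) = l*(-6*l) = -6*l**2)
(-12*(-46))*n(L(1 - 3)) = (-12*(-46))*(-6*1**2) = 552*(-6*1) = 552*(-6) = -3312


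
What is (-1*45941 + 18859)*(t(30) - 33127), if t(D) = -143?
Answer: 901018140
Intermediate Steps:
(-1*45941 + 18859)*(t(30) - 33127) = (-1*45941 + 18859)*(-143 - 33127) = (-45941 + 18859)*(-33270) = -27082*(-33270) = 901018140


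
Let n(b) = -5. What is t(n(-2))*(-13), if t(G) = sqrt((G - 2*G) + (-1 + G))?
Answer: -13*I ≈ -13.0*I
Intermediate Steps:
t(G) = I (t(G) = sqrt(-G + (-1 + G)) = sqrt(-1) = I)
t(n(-2))*(-13) = I*(-13) = -13*I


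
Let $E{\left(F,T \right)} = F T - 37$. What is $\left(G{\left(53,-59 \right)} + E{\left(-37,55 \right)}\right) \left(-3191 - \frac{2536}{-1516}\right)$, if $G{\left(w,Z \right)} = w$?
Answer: $\frac{2440476345}{379} \approx 6.4392 \cdot 10^{6}$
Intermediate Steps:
$E{\left(F,T \right)} = -37 + F T$
$\left(G{\left(53,-59 \right)} + E{\left(-37,55 \right)}\right) \left(-3191 - \frac{2536}{-1516}\right) = \left(53 - 2072\right) \left(-3191 - \frac{2536}{-1516}\right) = \left(53 - 2072\right) \left(-3191 - - \frac{634}{379}\right) = \left(53 - 2072\right) \left(-3191 + \frac{634}{379}\right) = \left(-2019\right) \left(- \frac{1208755}{379}\right) = \frac{2440476345}{379}$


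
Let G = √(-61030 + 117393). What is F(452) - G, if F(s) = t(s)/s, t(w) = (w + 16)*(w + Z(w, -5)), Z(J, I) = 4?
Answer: 53352/113 - √56363 ≈ 234.73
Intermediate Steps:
t(w) = (4 + w)*(16 + w) (t(w) = (w + 16)*(w + 4) = (16 + w)*(4 + w) = (4 + w)*(16 + w))
F(s) = (64 + s² + 20*s)/s
G = √56363 ≈ 237.41
F(452) - G = (20 + 452 + 64/452) - √56363 = (20 + 452 + 64*(1/452)) - √56363 = (20 + 452 + 16/113) - √56363 = 53352/113 - √56363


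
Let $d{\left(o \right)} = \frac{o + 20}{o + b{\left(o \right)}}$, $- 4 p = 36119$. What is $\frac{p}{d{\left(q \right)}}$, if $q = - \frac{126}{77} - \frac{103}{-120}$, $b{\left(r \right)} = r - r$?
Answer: $\frac{37094213}{101492} \approx 365.49$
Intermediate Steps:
$p = - \frac{36119}{4}$ ($p = \left(- \frac{1}{4}\right) 36119 = - \frac{36119}{4} \approx -9029.8$)
$b{\left(r \right)} = 0$
$q = - \frac{1027}{1320}$ ($q = \left(-126\right) \frac{1}{77} - - \frac{103}{120} = - \frac{18}{11} + \frac{103}{120} = - \frac{1027}{1320} \approx -0.77803$)
$d{\left(o \right)} = \frac{20 + o}{o}$ ($d{\left(o \right)} = \frac{o + 20}{o + 0} = \frac{20 + o}{o}$)
$\frac{p}{d{\left(q \right)}} = - \frac{36119}{4 \frac{20 - \frac{1027}{1320}}{- \frac{1027}{1320}}} = - \frac{36119}{4 \left(\left(- \frac{1320}{1027}\right) \frac{25373}{1320}\right)} = - \frac{36119}{4 \left(- \frac{25373}{1027}\right)} = \left(- \frac{36119}{4}\right) \left(- \frac{1027}{25373}\right) = \frac{37094213}{101492}$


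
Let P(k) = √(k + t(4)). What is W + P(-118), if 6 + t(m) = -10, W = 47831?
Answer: 47831 + I*√134 ≈ 47831.0 + 11.576*I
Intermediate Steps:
t(m) = -16 (t(m) = -6 - 10 = -16)
P(k) = √(-16 + k) (P(k) = √(k - 16) = √(-16 + k))
W + P(-118) = 47831 + √(-16 - 118) = 47831 + √(-134) = 47831 + I*√134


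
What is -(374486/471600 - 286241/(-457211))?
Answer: -153105187073/107810353800 ≈ -1.4201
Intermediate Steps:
-(374486/471600 - 286241/(-457211)) = -(374486*(1/471600) - 286241*(-1/457211)) = -(187243/235800 + 286241/457211) = -1*153105187073/107810353800 = -153105187073/107810353800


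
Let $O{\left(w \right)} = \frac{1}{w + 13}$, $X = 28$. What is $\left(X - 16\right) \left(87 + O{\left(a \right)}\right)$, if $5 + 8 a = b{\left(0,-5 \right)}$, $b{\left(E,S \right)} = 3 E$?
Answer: $\frac{34484}{33} \approx 1045.0$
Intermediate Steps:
$a = - \frac{5}{8}$ ($a = - \frac{5}{8} + \frac{3 \cdot 0}{8} = - \frac{5}{8} + \frac{1}{8} \cdot 0 = - \frac{5}{8} + 0 = - \frac{5}{8} \approx -0.625$)
$O{\left(w \right)} = \frac{1}{13 + w}$
$\left(X - 16\right) \left(87 + O{\left(a \right)}\right) = \left(28 - 16\right) \left(87 + \frac{1}{13 - \frac{5}{8}}\right) = \left(28 - 16\right) \left(87 + \frac{1}{\frac{99}{8}}\right) = 12 \left(87 + \frac{8}{99}\right) = 12 \cdot \frac{8621}{99} = \frac{34484}{33}$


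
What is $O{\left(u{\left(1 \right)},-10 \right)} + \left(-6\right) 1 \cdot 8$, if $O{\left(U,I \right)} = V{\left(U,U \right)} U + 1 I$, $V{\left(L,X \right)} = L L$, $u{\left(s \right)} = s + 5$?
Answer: $158$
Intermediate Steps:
$u{\left(s \right)} = 5 + s$
$V{\left(L,X \right)} = L^{2}$
$O{\left(U,I \right)} = I + U^{3}$ ($O{\left(U,I \right)} = U^{2} U + 1 I = U^{3} + I = I + U^{3}$)
$O{\left(u{\left(1 \right)},-10 \right)} + \left(-6\right) 1 \cdot 8 = \left(-10 + \left(5 + 1\right)^{3}\right) + \left(-6\right) 1 \cdot 8 = \left(-10 + 6^{3}\right) - 48 = \left(-10 + 216\right) - 48 = 206 - 48 = 158$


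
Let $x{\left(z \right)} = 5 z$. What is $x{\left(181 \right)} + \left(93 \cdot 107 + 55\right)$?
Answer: $10911$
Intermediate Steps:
$x{\left(181 \right)} + \left(93 \cdot 107 + 55\right) = 5 \cdot 181 + \left(93 \cdot 107 + 55\right) = 905 + \left(9951 + 55\right) = 905 + 10006 = 10911$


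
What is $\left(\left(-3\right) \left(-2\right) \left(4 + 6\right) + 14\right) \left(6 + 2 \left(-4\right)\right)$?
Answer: $-148$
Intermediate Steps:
$\left(\left(-3\right) \left(-2\right) \left(4 + 6\right) + 14\right) \left(6 + 2 \left(-4\right)\right) = \left(6 \cdot 10 + 14\right) \left(6 - 8\right) = \left(60 + 14\right) \left(-2\right) = 74 \left(-2\right) = -148$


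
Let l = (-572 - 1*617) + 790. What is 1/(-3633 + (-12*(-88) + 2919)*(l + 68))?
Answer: -1/1319358 ≈ -7.5794e-7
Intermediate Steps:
l = -399 (l = (-572 - 617) + 790 = -1189 + 790 = -399)
1/(-3633 + (-12*(-88) + 2919)*(l + 68)) = 1/(-3633 + (-12*(-88) + 2919)*(-399 + 68)) = 1/(-3633 + (1056 + 2919)*(-331)) = 1/(-3633 + 3975*(-331)) = 1/(-3633 - 1315725) = 1/(-1319358) = -1/1319358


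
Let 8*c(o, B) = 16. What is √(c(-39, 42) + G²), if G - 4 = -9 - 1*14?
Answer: 11*√3 ≈ 19.053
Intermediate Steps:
G = -19 (G = 4 + (-9 - 1*14) = 4 + (-9 - 14) = 4 - 23 = -19)
c(o, B) = 2 (c(o, B) = (⅛)*16 = 2)
√(c(-39, 42) + G²) = √(2 + (-19)²) = √(2 + 361) = √363 = 11*√3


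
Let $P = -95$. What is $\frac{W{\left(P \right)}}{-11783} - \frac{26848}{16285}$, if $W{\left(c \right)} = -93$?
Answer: $- \frac{314835479}{191886155} \approx -1.6407$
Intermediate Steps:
$\frac{W{\left(P \right)}}{-11783} - \frac{26848}{16285} = - \frac{93}{-11783} - \frac{26848}{16285} = \left(-93\right) \left(- \frac{1}{11783}\right) - \frac{26848}{16285} = \frac{93}{11783} - \frac{26848}{16285} = - \frac{314835479}{191886155}$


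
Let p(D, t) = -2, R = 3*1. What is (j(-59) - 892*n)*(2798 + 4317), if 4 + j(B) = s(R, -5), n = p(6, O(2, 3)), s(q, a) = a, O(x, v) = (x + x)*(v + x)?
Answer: 12629125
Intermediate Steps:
R = 3
O(x, v) = 2*x*(v + x) (O(x, v) = (2*x)*(v + x) = 2*x*(v + x))
n = -2
j(B) = -9 (j(B) = -4 - 5 = -9)
(j(-59) - 892*n)*(2798 + 4317) = (-9 - 892*(-2))*(2798 + 4317) = (-9 + 1784)*7115 = 1775*7115 = 12629125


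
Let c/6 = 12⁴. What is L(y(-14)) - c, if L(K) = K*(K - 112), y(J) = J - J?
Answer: -124416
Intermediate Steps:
y(J) = 0
L(K) = K*(-112 + K)
c = 124416 (c = 6*12⁴ = 6*20736 = 124416)
L(y(-14)) - c = 0*(-112 + 0) - 1*124416 = 0*(-112) - 124416 = 0 - 124416 = -124416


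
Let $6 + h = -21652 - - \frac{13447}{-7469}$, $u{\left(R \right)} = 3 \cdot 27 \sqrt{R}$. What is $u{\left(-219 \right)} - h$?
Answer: $\frac{23111007}{1067} + 81 i \sqrt{219} \approx 21660.0 + 1198.7 i$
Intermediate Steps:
$u{\left(R \right)} = 81 \sqrt{R}$
$h = - \frac{23111007}{1067}$ ($h = -6 - \left(21652 - \frac{13447}{-7469}\right) = -6 - \left(21652 - - \frac{1921}{1067}\right) = -6 - \frac{23104605}{1067} = - \frac{23111007}{1067} \approx -21660.0$)
$u{\left(-219 \right)} - h = 81 \sqrt{-219} - - \frac{23111007}{1067} = 81 i \sqrt{219} + \frac{23111007}{1067} = \frac{23111007}{1067} + 81 i \sqrt{219}$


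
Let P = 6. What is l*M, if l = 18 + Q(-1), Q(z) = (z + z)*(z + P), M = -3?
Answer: -24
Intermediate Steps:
Q(z) = 2*z*(6 + z) (Q(z) = (z + z)*(z + 6) = (2*z)*(6 + z) = 2*z*(6 + z))
l = 8 (l = 18 + 2*(-1)*(6 - 1) = 18 + 2*(-1)*5 = 18 - 10 = 8)
l*M = 8*(-3) = -24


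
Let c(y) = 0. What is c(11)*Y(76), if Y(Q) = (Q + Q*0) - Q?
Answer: 0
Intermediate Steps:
Y(Q) = 0 (Y(Q) = (Q + 0) - Q = Q - Q = 0)
c(11)*Y(76) = 0*0 = 0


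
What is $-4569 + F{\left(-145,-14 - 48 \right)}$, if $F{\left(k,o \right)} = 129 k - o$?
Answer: $-23212$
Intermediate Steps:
$F{\left(k,o \right)} = - o + 129 k$
$-4569 + F{\left(-145,-14 - 48 \right)} = -4569 + \left(- (-14 - 48) + 129 \left(-145\right)\right) = -4569 - 18643 = -23212$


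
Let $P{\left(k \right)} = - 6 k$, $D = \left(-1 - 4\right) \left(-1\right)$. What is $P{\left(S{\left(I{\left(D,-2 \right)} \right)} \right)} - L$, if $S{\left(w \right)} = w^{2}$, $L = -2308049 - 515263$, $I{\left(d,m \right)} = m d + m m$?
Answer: $2823096$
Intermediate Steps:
$D = 5$ ($D = \left(-5\right) \left(-1\right) = 5$)
$I{\left(d,m \right)} = m^{2} + d m$ ($I{\left(d,m \right)} = d m + m^{2} = m^{2} + d m$)
$L = -2823312$ ($L = -2308049 - 515263 = -2823312$)
$P{\left(S{\left(I{\left(D,-2 \right)} \right)} \right)} - L = - 6 \left(- 2 \left(5 - 2\right)\right)^{2} - -2823312 = - 6 \left(\left(-2\right) 3\right)^{2} + 2823312 = - 6 \left(-6\right)^{2} + 2823312 = \left(-6\right) 36 + 2823312 = -216 + 2823312 = 2823096$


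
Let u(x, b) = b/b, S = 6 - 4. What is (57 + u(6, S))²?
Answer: 3364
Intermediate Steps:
S = 2
u(x, b) = 1
(57 + u(6, S))² = (57 + 1)² = 58² = 3364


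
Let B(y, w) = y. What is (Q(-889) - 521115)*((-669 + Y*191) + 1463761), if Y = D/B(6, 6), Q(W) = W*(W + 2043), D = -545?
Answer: -13419567142597/6 ≈ -2.2366e+12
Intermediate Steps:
Q(W) = W*(2043 + W)
Y = -545/6 ≈ -90.833
(Q(-889) - 521115)*((-669 + Y*191) + 1463761) = (-889*(2043 - 889) - 521115)*((-669 - 545/6*191) + 1463761) = (-889*1154 - 521115)*((-669 - 104095/6) + 1463761) = (-1025906 - 521115)*(-108109/6 + 1463761) = -1547021*8674457/6 = -13419567142597/6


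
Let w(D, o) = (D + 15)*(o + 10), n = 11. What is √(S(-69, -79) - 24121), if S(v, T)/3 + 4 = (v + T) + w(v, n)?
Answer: 7*I*√571 ≈ 167.27*I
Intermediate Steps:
w(D, o) = (10 + o)*(15 + D) (w(D, o) = (15 + D)*(10 + o) = (10 + o)*(15 + D))
S(v, T) = 933 + 3*T + 66*v (S(v, T) = -12 + 3*((v + T) + (150 + 10*v + 15*11 + v*11)) = -12 + 3*((T + v) + (150 + 10*v + 165 + 11*v)) = -12 + 3*((T + v) + (315 + 21*v)) = -12 + 3*(315 + T + 22*v) = -12 + (945 + 3*T + 66*v) = 933 + 3*T + 66*v)
√(S(-69, -79) - 24121) = √((933 + 3*(-79) + 66*(-69)) - 24121) = √((933 - 237 - 4554) - 24121) = √(-3858 - 24121) = √(-27979) = 7*I*√571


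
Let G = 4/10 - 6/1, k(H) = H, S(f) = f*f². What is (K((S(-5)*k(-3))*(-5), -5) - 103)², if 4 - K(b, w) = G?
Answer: 218089/25 ≈ 8723.6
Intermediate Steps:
S(f) = f³
G = -28/5 (G = 4*(⅒) - 6*1 = ⅖ - 6 = -28/5 ≈ -5.6000)
K(b, w) = 48/5 (K(b, w) = 4 - 1*(-28/5) = 4 + 28/5 = 48/5)
(K((S(-5)*k(-3))*(-5), -5) - 103)² = (48/5 - 103)² = (-467/5)² = 218089/25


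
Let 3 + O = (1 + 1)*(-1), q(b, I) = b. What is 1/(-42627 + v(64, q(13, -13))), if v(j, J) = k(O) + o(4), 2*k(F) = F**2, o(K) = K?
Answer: -2/85221 ≈ -2.3468e-5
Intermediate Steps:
O = -5 (O = -3 + (1 + 1)*(-1) = -3 + 2*(-1) = -3 - 2 = -5)
k(F) = F**2/2
v(j, J) = 33/2 (v(j, J) = (1/2)*(-5)**2 + 4 = (1/2)*25 + 4 = 25/2 + 4 = 33/2)
1/(-42627 + v(64, q(13, -13))) = 1/(-42627 + 33/2) = 1/(-85221/2) = -2/85221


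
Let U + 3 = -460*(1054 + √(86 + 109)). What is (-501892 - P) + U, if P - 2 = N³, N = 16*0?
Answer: -986737 - 460*√195 ≈ -9.9316e+5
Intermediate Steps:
N = 0
U = -484843 - 460*√195 (U = -3 - 460*(1054 + √(86 + 109)) = -3 - 460*(1054 + √195) = -3 + (-484840 - 460*√195) = -484843 - 460*√195 ≈ -4.9127e+5)
P = 2 (P = 2 + 0³ = 2 + 0 = 2)
(-501892 - P) + U = (-501892 - 1*2) + (-484843 - 460*√195) = (-501892 - 2) + (-484843 - 460*√195) = -501894 + (-484843 - 460*√195) = -986737 - 460*√195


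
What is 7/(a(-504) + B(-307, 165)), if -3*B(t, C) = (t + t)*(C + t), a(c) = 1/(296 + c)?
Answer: -4368/18135107 ≈ -0.00024086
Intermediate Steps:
B(t, C) = -2*t*(C + t)/3 (B(t, C) = -(t + t)*(C + t)/3 = -2*t*(C + t)/3)
7/(a(-504) + B(-307, 165)) = 7/(1/(296 - 504) - ⅔*(-307)*(165 - 307)) = 7/(1/(-208) - ⅔*(-307)*(-142)) = 7/(-1/208 - 87188/3) = 7/(-18135107/624) = -624/18135107*7 = -4368/18135107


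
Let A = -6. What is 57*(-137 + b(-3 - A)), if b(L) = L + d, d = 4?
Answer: -7410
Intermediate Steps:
b(L) = 4 + L (b(L) = L + 4 = 4 + L)
57*(-137 + b(-3 - A)) = 57*(-137 + (4 + (-3 - 1*(-6)))) = 57*(-137 + (4 + (-3 + 6))) = 57*(-137 + (4 + 3)) = 57*(-137 + 7) = 57*(-130) = -7410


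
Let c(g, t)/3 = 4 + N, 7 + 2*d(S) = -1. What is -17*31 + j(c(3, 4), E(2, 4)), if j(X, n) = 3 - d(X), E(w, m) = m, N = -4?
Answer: -520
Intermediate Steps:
d(S) = -4 (d(S) = -7/2 + (½)*(-1) = -7/2 - ½ = -4)
c(g, t) = 0 (c(g, t) = 3*(4 - 4) = 3*0 = 0)
j(X, n) = 7 (j(X, n) = 3 - 1*(-4) = 3 + 4 = 7)
-17*31 + j(c(3, 4), E(2, 4)) = -17*31 + 7 = -527 + 7 = -520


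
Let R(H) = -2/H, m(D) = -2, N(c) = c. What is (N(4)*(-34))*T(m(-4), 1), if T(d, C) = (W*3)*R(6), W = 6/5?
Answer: 816/5 ≈ 163.20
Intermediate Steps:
W = 6/5 (W = 6*(⅕) = 6/5 ≈ 1.2000)
T(d, C) = -6/5 (T(d, C) = ((6/5)*3)*(-2/6) = 18*(-2*⅙)/5 = (18/5)*(-⅓) = -6/5)
(N(4)*(-34))*T(m(-4), 1) = (4*(-34))*(-6/5) = -136*(-6/5) = 816/5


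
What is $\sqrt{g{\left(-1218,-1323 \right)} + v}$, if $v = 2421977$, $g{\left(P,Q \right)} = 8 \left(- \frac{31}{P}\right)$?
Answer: $\frac{\sqrt{898265327253}}{609} \approx 1556.3$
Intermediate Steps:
$g{\left(P,Q \right)} = - \frac{248}{P}$
$\sqrt{g{\left(-1218,-1323 \right)} + v} = \sqrt{- \frac{248}{-1218} + 2421977} = \sqrt{\left(-248\right) \left(- \frac{1}{1218}\right) + 2421977} = \sqrt{\frac{124}{609} + 2421977} = \sqrt{\frac{1474984117}{609}} = \frac{\sqrt{898265327253}}{609}$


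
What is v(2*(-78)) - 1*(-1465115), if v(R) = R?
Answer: 1464959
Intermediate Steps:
v(2*(-78)) - 1*(-1465115) = 2*(-78) - 1*(-1465115) = -156 + 1465115 = 1464959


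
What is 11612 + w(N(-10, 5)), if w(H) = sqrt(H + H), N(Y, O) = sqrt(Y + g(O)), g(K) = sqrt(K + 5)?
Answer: 11612 + (10 - sqrt(10))**(1/4)*(1 + I) ≈ 11614.0 + 1.6171*I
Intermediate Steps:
g(K) = sqrt(5 + K)
N(Y, O) = sqrt(Y + sqrt(5 + O))
w(H) = sqrt(2)*sqrt(H) (w(H) = sqrt(2*H) = sqrt(2)*sqrt(H))
11612 + w(N(-10, 5)) = 11612 + sqrt(2)*sqrt(sqrt(-10 + sqrt(5 + 5))) = 11612 + sqrt(2)*sqrt(sqrt(-10 + sqrt(10))) = 11612 + sqrt(2)*(-10 + sqrt(10))**(1/4)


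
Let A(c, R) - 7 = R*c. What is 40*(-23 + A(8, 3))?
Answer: 320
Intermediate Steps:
A(c, R) = 7 + R*c
40*(-23 + A(8, 3)) = 40*(-23 + (7 + 3*8)) = 40*(-23 + (7 + 24)) = 40*(-23 + 31) = 40*8 = 320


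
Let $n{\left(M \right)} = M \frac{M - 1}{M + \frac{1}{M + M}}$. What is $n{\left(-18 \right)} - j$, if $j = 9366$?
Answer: $- \frac{6090846}{649} \approx -9385.0$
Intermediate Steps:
$n{\left(M \right)} = \frac{M \left(-1 + M\right)}{M + \frac{1}{2 M}}$ ($n{\left(M \right)} = M \frac{-1 + M}{M + \frac{1}{2 M}} = \frac{M \left(-1 + M\right)}{M + \frac{1}{2 M}}$)
$n{\left(-18 \right)} - j = \frac{2 \left(-18\right)^{2} \left(-1 - 18\right)}{1 + 2 \left(-18\right)^{2}} - 9366 = 2 \cdot 324 \frac{1}{1 + 2 \cdot 324} \left(-19\right) - 9366 = 2 \cdot 324 \frac{1}{1 + 648} \left(-19\right) - 9366 = 2 \cdot 324 \cdot \frac{1}{649} \left(-19\right) - 9366 = - \frac{12312}{649} - 9366 = - \frac{6090846}{649}$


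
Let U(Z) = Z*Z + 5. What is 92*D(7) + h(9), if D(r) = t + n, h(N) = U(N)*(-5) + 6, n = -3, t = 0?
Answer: -700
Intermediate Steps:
U(Z) = 5 + Z² (U(Z) = Z² + 5 = 5 + Z²)
h(N) = -19 - 5*N² (h(N) = (5 + N²)*(-5) + 6 = (-25 - 5*N²) + 6 = -19 - 5*N²)
D(r) = -3 (D(r) = 0 - 3 = -3)
92*D(7) + h(9) = 92*(-3) + (-19 - 5*9²) = -276 + (-19 - 5*81) = -276 + (-19 - 405) = -276 - 424 = -700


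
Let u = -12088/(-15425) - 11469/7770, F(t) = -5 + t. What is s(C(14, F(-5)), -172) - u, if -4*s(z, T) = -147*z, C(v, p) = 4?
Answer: 1180084421/7990150 ≈ 147.69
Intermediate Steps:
s(z, T) = 147*z/4 (s(z, T) = -(-147)*z/4 = 147*z/4)
u = -5532371/7990150 (u = -12088*(-1/15425) - 11469*1/7770 = 12088/15425 - 3823/2590 = -5532371/7990150 ≈ -0.69240)
s(C(14, F(-5)), -172) - u = (147/4)*4 - 1*(-5532371/7990150) = 147 + 5532371/7990150 = 1180084421/7990150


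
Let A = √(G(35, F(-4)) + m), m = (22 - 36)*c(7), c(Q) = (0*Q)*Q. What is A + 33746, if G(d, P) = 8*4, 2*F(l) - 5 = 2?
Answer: 33746 + 4*√2 ≈ 33752.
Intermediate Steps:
F(l) = 7/2 (F(l) = 5/2 + (½)*2 = 5/2 + 1 = 7/2)
G(d, P) = 32
c(Q) = 0 (c(Q) = 0*Q = 0)
m = 0 (m = (22 - 36)*0 = -14*0 = 0)
A = 4*√2 (A = √(32 + 0) = √32 = 4*√2 ≈ 5.6569)
A + 33746 = 4*√2 + 33746 = 33746 + 4*√2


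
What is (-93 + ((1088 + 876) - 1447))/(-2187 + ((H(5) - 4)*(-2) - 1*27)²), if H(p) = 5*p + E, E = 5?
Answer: 212/2027 ≈ 0.10459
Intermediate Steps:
H(p) = 5 + 5*p (H(p) = 5*p + 5 = 5 + 5*p)
(-93 + ((1088 + 876) - 1447))/(-2187 + ((H(5) - 4)*(-2) - 1*27)²) = (-93 + ((1088 + 876) - 1447))/(-2187 + (((5 + 5*5) - 4)*(-2) - 1*27)²) = (-93 + (1964 - 1447))/(-2187 + (((5 + 25) - 4)*(-2) - 27)²) = (-93 + 517)/(-2187 + ((30 - 4)*(-2) - 27)²) = 424/(-2187 + (26*(-2) - 27)²) = 424/(-2187 + (-52 - 27)²) = 424/(-2187 + (-79)²) = 424/(-2187 + 6241) = 424/4054 = 424*(1/4054) = 212/2027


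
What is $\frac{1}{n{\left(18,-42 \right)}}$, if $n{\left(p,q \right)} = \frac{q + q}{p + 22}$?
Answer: $- \frac{10}{21} \approx -0.47619$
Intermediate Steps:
$n{\left(p,q \right)} = \frac{2 q}{22 + p}$
$\frac{1}{n{\left(18,-42 \right)}} = \frac{1}{2 \left(-42\right) \frac{1}{22 + 18}} = \frac{1}{2 \left(-42\right) \frac{1}{40}} = \frac{1}{- \frac{21}{10}} = - \frac{10}{21}$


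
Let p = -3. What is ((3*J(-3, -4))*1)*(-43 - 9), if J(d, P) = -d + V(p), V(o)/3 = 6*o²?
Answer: -25740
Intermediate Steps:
V(o) = 18*o² (V(o) = 3*(6*o²) = 18*o²)
J(d, P) = 162 - d (J(d, P) = -d + 18*(-3)² = -d + 18*9 = -d + 162 = 162 - d)
((3*J(-3, -4))*1)*(-43 - 9) = ((3*(162 - 1*(-3)))*1)*(-43 - 9) = ((3*(162 + 3))*1)*(-52) = ((3*165)*1)*(-52) = (495*1)*(-52) = 495*(-52) = -25740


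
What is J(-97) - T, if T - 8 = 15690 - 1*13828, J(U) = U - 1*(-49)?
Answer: -1918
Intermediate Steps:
J(U) = 49 + U (J(U) = U + 49 = 49 + U)
T = 1870 (T = 8 + (15690 - 1*13828) = 8 + (15690 - 13828) = 8 + 1862 = 1870)
J(-97) - T = (49 - 97) - 1*1870 = -48 - 1870 = -1918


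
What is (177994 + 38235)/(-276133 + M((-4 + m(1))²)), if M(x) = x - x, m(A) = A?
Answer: -16633/21241 ≈ -0.78306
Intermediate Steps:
M(x) = 0
(177994 + 38235)/(-276133 + M((-4 + m(1))²)) = (177994 + 38235)/(-276133 + 0) = 216229/(-276133) = 216229*(-1/276133) = -16633/21241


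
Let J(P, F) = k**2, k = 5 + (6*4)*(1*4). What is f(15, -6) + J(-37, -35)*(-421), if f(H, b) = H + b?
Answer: -4294612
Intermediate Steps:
k = 101 (k = 5 + 24*4 = 5 + 96 = 101)
J(P, F) = 10201 (J(P, F) = 101**2 = 10201)
f(15, -6) + J(-37, -35)*(-421) = (15 - 6) + 10201*(-421) = 9 - 4294621 = -4294612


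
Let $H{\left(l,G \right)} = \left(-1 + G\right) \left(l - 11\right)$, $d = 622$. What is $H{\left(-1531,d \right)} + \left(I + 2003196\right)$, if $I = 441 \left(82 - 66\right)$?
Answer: $1052670$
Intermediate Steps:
$H{\left(l,G \right)} = \left(-1 + G\right) \left(-11 + l\right)$ ($H{\left(l,G \right)} = \left(-1 + G\right) \left(l - 11\right) = \left(-1 + G\right) \left(-11 + l\right)$)
$I = 7056$ ($I = 441 \cdot 16 = 7056$)
$H{\left(-1531,d \right)} + \left(I + 2003196\right) = \left(11 - -1531 - 6842 + 622 \left(-1531\right)\right) + \left(7056 + 2003196\right) = \left(11 + 1531 - 6842 - 952282\right) + 2010252 = -957582 + 2010252 = 1052670$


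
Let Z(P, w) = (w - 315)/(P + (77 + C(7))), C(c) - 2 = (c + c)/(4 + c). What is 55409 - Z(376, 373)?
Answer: 278097133/5019 ≈ 55409.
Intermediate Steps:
C(c) = 2 + 2*c/(4 + c) (C(c) = 2 + (c + c)/(4 + c) = 2 + (2*c)/(4 + c) = 2 + 2*c/(4 + c))
Z(P, w) = (-315 + w)/(883/11 + P) (Z(P, w) = (w - 315)/(P + (77 + 4*(2 + 7)/(4 + 7))) = (-315 + w)/(P + (77 + 4*9/11)) = (-315 + w)/(P + (77 + 4*(1/11)*9)) = (-315 + w)/(P + (77 + 36/11)) = (-315 + w)/(P + 883/11) = (-315 + w)/(883/11 + P))
55409 - Z(376, 373) = 55409 - 11*(-315 + 373)/(883 + 11*376) = 55409 - 11*58/(883 + 4136) = 55409 - 11*58/5019 = 55409 - 1*638/5019 = 55409 - 638/5019 = 278097133/5019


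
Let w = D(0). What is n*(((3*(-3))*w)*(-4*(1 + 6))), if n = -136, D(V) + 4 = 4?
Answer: 0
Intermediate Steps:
D(V) = 0 (D(V) = -4 + 4 = 0)
w = 0
n*(((3*(-3))*w)*(-4*(1 + 6))) = -136*(3*(-3))*0*(-4*(1 + 6)) = -136*(-9*0)*(-4*7) = -0*(-28) = -136*0 = 0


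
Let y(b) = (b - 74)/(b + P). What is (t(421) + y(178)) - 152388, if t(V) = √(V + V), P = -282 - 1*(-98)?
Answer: -457216/3 + √842 ≈ -1.5238e+5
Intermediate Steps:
P = -184 (P = -282 + 98 = -184)
t(V) = √2*√V (t(V) = √(2*V) = √2*√V)
y(b) = (-74 + b)/(-184 + b) (y(b) = (b - 74)/(b - 184) = (-74 + b)/(-184 + b))
(t(421) + y(178)) - 152388 = (√2*√421 + (-74 + 178)/(-184 + 178)) - 152388 = (√842 + 104/(-6)) - 152388 = (√842 - ⅙*104) - 152388 = (√842 - 52/3) - 152388 = (-52/3 + √842) - 152388 = -457216/3 + √842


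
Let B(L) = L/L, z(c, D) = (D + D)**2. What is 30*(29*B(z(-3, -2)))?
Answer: 870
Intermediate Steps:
z(c, D) = 4*D**2 (z(c, D) = (2*D)**2 = 4*D**2)
B(L) = 1
30*(29*B(z(-3, -2))) = 30*(29*1) = 30*29 = 870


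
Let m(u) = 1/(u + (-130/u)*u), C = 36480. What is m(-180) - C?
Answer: -11308801/310 ≈ -36480.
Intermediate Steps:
m(u) = 1/(-130 + u) (m(u) = 1/(u - 130) = 1/(-130 + u))
m(-180) - C = 1/(-130 - 180) - 1*36480 = 1/(-310) - 36480 = -1/310 - 36480 = -11308801/310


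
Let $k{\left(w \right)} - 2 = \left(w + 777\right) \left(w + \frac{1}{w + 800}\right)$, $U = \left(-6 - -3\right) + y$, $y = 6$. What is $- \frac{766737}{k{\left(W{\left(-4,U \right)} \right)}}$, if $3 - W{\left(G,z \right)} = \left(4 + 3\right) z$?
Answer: $\frac{26069058}{464407} \approx 56.134$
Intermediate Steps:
$U = 3$ ($U = \left(-6 - -3\right) + 6 = \left(-6 + 3\right) + 6 = -3 + 6 = 3$)
$W{\left(G,z \right)} = 3 - 7 z$ ($W{\left(G,z \right)} = 3 - \left(4 + 3\right) z = 3 - 7 z$)
$k{\left(w \right)} = 2 + \left(777 + w\right) \left(w + \frac{1}{800 + w}\right)$ ($k{\left(w \right)} = 2 + \left(w + 777\right) \left(w + \frac{1}{w + 800}\right) = 2 + \left(777 + w\right) \left(w + \frac{1}{800 + w}\right)$)
$- \frac{766737}{k{\left(W{\left(-4,U \right)} \right)}} = - \frac{766737}{\frac{1}{800 + \left(3 - 21\right)} \left(2377 + \left(3 - 21\right)^{3} + 1577 \left(3 - 21\right)^{2} + 621603 \left(3 - 21\right)\right)} = - \frac{766737}{\frac{1}{800 - 18} \left(2377 + \left(-18\right)^{3} + 1577 \left(-18\right)^{2} + 621603 \left(-18\right)\right)} = - \frac{766737}{\frac{1}{782} \left(2377 - 5832 + 1577 \cdot 324 - 11188854\right)} = - \frac{766737}{\frac{1}{782} \left(2377 - 5832 + 510948 - 11188854\right)} = - \frac{766737}{\frac{1}{782} \left(-10681361\right)} = - \frac{766737}{- \frac{464407}{34}} = \left(-766737\right) \left(- \frac{34}{464407}\right) = \frac{26069058}{464407}$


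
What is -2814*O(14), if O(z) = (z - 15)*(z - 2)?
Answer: 33768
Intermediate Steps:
O(z) = (-15 + z)*(-2 + z)
-2814*O(14) = -2814*(30 + 14² - 17*14) = -2814*(30 + 196 - 238) = -2814*(-12) = 33768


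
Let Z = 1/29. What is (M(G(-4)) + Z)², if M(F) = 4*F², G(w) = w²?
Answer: 881911809/841 ≈ 1.0486e+6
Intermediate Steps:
Z = 1/29 ≈ 0.034483
(M(G(-4)) + Z)² = (4*((-4)²)² + 1/29)² = (4*16² + 1/29)² = (4*256 + 1/29)² = (1024 + 1/29)² = (29697/29)² = 881911809/841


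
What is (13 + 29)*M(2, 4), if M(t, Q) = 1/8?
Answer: 21/4 ≈ 5.2500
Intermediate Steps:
M(t, Q) = 1/8
(13 + 29)*M(2, 4) = (13 + 29)*(1/8) = 42*(1/8) = 21/4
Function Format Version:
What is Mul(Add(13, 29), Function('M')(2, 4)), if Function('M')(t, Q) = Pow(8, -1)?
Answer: Rational(21, 4) ≈ 5.2500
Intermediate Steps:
Function('M')(t, Q) = Rational(1, 8)
Mul(Add(13, 29), Function('M')(2, 4)) = Mul(Add(13, 29), Rational(1, 8)) = Mul(42, Rational(1, 8)) = Rational(21, 4)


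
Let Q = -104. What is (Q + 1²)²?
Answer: 10609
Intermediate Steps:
(Q + 1²)² = (-104 + 1²)² = (-104 + 1)² = (-103)² = 10609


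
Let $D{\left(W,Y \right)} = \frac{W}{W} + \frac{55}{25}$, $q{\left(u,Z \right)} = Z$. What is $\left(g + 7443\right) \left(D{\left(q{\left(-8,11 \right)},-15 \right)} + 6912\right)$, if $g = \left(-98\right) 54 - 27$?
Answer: $\frac{73439424}{5} \approx 1.4688 \cdot 10^{7}$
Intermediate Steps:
$g = -5319$ ($g = -5292 - 27 = -5319$)
$D{\left(W,Y \right)} = \frac{16}{5}$ ($D{\left(W,Y \right)} = 1 + 55 \cdot \frac{1}{25} = 1 + \frac{11}{5} = \frac{16}{5}$)
$\left(g + 7443\right) \left(D{\left(q{\left(-8,11 \right)},-15 \right)} + 6912\right) = \left(-5319 + 7443\right) \left(\frac{16}{5} + 6912\right) = 2124 \cdot \frac{34576}{5} = \frac{73439424}{5}$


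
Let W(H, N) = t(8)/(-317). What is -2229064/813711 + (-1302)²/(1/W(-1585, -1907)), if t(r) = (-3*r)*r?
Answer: 264845272659160/257946387 ≈ 1.0267e+6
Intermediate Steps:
t(r) = -3*r²
W(H, N) = 192/317 (W(H, N) = -3*8²/(-317) = -3*64*(-1/317) = -192*(-1/317) = 192/317)
-2229064/813711 + (-1302)²/(1/W(-1585, -1907)) = -2229064/813711 + (-1302)²/(1/(192/317)) = -2229064*1/813711 + 1695204/(317/192) = -2229064/813711 + 1695204*(192/317) = -2229064/813711 + 325479168/317 = 264845272659160/257946387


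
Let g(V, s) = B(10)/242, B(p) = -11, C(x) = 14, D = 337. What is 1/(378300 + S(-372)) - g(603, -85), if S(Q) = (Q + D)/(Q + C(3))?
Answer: 135439311/2979491570 ≈ 0.045457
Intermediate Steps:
S(Q) = (337 + Q)/(14 + Q) (S(Q) = (Q + 337)/(Q + 14) = (337 + Q)/(14 + Q))
g(V, s) = -1/22 (g(V, s) = -11/242 = -11*1/242 = -1/22)
1/(378300 + S(-372)) - g(603, -85) = 1/(378300 + (337 - 372)/(14 - 372)) - 1*(-1/22) = 1/(378300 - 35/(-358)) + 1/22 = 1/(378300 - 1/358*(-35)) + 1/22 = 1/(378300 + 35/358) + 1/22 = 1/(135431435/358) + 1/22 = 358/135431435 + 1/22 = 135439311/2979491570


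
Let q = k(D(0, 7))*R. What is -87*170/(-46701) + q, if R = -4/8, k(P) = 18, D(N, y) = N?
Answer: -135173/15567 ≈ -8.6833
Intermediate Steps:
R = -½ (R = -4*⅛ = -½ ≈ -0.50000)
q = -9 (q = 18*(-½) = -9)
-87*170/(-46701) + q = -87*170/(-46701) - 9 = -14790*(-1/46701) - 9 = 4930/15567 - 9 = -135173/15567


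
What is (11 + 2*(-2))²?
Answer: 49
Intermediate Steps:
(11 + 2*(-2))² = (11 - 4)² = 7² = 49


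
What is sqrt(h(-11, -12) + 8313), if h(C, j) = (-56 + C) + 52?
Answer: 3*sqrt(922) ≈ 91.093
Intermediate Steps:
h(C, j) = -4 + C
sqrt(h(-11, -12) + 8313) = sqrt((-4 - 11) + 8313) = sqrt(-15 + 8313) = sqrt(8298) = 3*sqrt(922)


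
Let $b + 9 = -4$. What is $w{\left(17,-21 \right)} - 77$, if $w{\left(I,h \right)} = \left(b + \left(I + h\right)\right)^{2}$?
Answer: $212$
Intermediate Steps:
$b = -13$ ($b = -9 - 4 = -13$)
$w{\left(I,h \right)} = \left(-13 + I + h\right)^{2}$ ($w{\left(I,h \right)} = \left(-13 + \left(I + h\right)\right)^{2} = \left(-13 + I + h\right)^{2}$)
$w{\left(17,-21 \right)} - 77 = \left(-13 + 17 - 21\right)^{2} - 77 = \left(-17\right)^{2} - 77 = 289 - 77 = 212$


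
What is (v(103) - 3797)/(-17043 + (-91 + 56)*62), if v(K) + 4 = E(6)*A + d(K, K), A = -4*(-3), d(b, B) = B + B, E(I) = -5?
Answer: 3655/19213 ≈ 0.19024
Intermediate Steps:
d(b, B) = 2*B
A = 12
v(K) = -64 + 2*K (v(K) = -4 + (-5*12 + 2*K) = -4 + (-60 + 2*K) = -64 + 2*K)
(v(103) - 3797)/(-17043 + (-91 + 56)*62) = ((-64 + 2*103) - 3797)/(-17043 + (-91 + 56)*62) = ((-64 + 206) - 3797)/(-17043 - 35*62) = (142 - 3797)/(-17043 - 2170) = -3655/(-19213) = -3655*(-1/19213) = 3655/19213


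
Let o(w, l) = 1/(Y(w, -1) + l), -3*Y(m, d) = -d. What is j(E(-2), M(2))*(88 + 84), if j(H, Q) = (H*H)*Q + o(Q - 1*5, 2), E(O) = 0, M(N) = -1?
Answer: 516/5 ≈ 103.20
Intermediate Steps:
Y(m, d) = d/3 (Y(m, d) = -(-1)*d/3 = d/3)
o(w, l) = 1/(-1/3 + l) (o(w, l) = 1/((1/3)*(-1) + l) = 1/(-1/3 + l))
j(H, Q) = 3/5 + Q*H**2 (j(H, Q) = (H*H)*Q + 3/(-1 + 3*2) = H**2*Q + 3/(-1 + 6) = Q*H**2 + 3/5 = 3/5 + Q*H**2)
j(E(-2), M(2))*(88 + 84) = (3/5 - 1*0**2)*(88 + 84) = (3/5 - 1*0)*172 = (3/5 + 0)*172 = (3/5)*172 = 516/5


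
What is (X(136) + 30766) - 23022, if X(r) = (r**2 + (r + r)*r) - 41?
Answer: 63191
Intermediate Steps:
X(r) = -41 + 3*r**2 (X(r) = (r**2 + (2*r)*r) - 41 = (r**2 + 2*r**2) - 41 = 3*r**2 - 41 = -41 + 3*r**2)
(X(136) + 30766) - 23022 = ((-41 + 3*136**2) + 30766) - 23022 = ((-41 + 3*18496) + 30766) - 23022 = ((-41 + 55488) + 30766) - 23022 = (55447 + 30766) - 23022 = 86213 - 23022 = 63191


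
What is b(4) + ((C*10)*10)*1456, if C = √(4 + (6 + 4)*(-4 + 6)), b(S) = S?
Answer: 4 + 291200*√6 ≈ 7.1330e+5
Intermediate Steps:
C = 2*√6 (C = √(4 + 10*2) = √(4 + 20) = √24 = 2*√6 ≈ 4.8990)
b(4) + ((C*10)*10)*1456 = 4 + (((2*√6)*10)*10)*1456 = 4 + ((20*√6)*10)*1456 = 4 + (200*√6)*1456 = 4 + 291200*√6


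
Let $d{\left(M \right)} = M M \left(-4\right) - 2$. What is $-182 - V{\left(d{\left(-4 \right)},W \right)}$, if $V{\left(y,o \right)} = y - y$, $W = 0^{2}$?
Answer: $-182$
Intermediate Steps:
$W = 0$
$d{\left(M \right)} = -2 - 4 M^{2}$ ($d{\left(M \right)} = M^{2} \left(-4\right) - 2 = - 4 M^{2} - 2 = -2 - 4 M^{2}$)
$V{\left(y,o \right)} = 0$
$-182 - V{\left(d{\left(-4 \right)},W \right)} = -182 - 0 = -182 + 0 = -182$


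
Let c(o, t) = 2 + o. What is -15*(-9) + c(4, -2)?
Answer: 141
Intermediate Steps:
-15*(-9) + c(4, -2) = -15*(-9) + (2 + 4) = 135 + 6 = 141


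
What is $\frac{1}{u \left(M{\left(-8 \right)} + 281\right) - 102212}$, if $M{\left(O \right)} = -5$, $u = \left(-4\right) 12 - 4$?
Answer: $- \frac{1}{116564} \approx -8.579 \cdot 10^{-6}$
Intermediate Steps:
$u = -52$ ($u = -48 - 4 = -52$)
$\frac{1}{u \left(M{\left(-8 \right)} + 281\right) - 102212} = \frac{1}{- 52 \left(-5 + 281\right) - 102212} = \frac{1}{\left(-52\right) 276 - 102212} = \frac{1}{-14352 - 102212} = \frac{1}{-116564} = - \frac{1}{116564}$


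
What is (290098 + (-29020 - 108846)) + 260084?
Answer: 412316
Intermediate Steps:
(290098 + (-29020 - 108846)) + 260084 = (290098 - 137866) + 260084 = 152232 + 260084 = 412316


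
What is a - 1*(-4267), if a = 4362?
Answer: 8629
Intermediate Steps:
a - 1*(-4267) = 4362 - 1*(-4267) = 4362 + 4267 = 8629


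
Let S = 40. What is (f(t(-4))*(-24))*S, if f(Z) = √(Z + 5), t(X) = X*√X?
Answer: -960*√(5 - 8*I) ≈ -2579.0 + 1429.4*I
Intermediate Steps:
t(X) = X^(3/2)
f(Z) = √(5 + Z)
(f(t(-4))*(-24))*S = (√(5 + (-4)^(3/2))*(-24))*40 = (√(5 - 8*I)*(-24))*40 = -24*√(5 - 8*I)*40 = -960*√(5 - 8*I)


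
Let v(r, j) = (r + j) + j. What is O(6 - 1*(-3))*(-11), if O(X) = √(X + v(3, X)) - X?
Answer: 99 - 11*√30 ≈ 38.750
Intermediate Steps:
v(r, j) = r + 2*j (v(r, j) = (j + r) + j = r + 2*j)
O(X) = √(3 + 3*X) - X (O(X) = √(X + (3 + 2*X)) - X = √(3 + 3*X) - X)
O(6 - 1*(-3))*(-11) = (√(3 + 3*(6 - 1*(-3))) - (6 - 1*(-3)))*(-11) = (√(3 + 3*(6 + 3)) - (6 + 3))*(-11) = (√(3 + 3*9) - 1*9)*(-11) = (√(3 + 27) - 9)*(-11) = (√30 - 9)*(-11) = (-9 + √30)*(-11) = 99 - 11*√30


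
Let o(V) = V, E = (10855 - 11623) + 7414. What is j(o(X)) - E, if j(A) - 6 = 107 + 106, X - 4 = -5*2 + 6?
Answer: -6427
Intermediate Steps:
E = 6646 (E = -768 + 7414 = 6646)
X = 0 (X = 4 + (-5*2 + 6) = 4 + (-10 + 6) = 4 - 4 = 0)
j(A) = 219 (j(A) = 6 + (107 + 106) = 6 + 213 = 219)
j(o(X)) - E = 219 - 1*6646 = 219 - 6646 = -6427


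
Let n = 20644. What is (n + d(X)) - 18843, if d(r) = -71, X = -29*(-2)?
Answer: 1730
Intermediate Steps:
X = 58
(n + d(X)) - 18843 = (20644 - 71) - 18843 = 20573 - 18843 = 1730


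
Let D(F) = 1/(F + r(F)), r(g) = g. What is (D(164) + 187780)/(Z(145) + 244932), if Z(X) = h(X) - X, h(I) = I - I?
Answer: 61591841/80290136 ≈ 0.76712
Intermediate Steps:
D(F) = 1/(2*F) (D(F) = 1/(F + F) = 1/(2*F))
h(I) = 0
Z(X) = -X (Z(X) = 0 - X = -X)
(D(164) + 187780)/(Z(145) + 244932) = ((1/2)/164 + 187780)/(-1*145 + 244932) = ((1/2)*(1/164) + 187780)/(-145 + 244932) = (1/328 + 187780)/244787 = (61591841/328)*(1/244787) = 61591841/80290136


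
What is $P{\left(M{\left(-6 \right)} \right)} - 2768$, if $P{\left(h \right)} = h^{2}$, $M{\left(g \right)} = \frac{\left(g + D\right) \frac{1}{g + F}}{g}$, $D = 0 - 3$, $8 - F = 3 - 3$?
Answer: $- \frac{44279}{16} \approx -2767.4$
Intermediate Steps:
$F = 8$ ($F = 8 - \left(3 - 3\right) = 8 - 0 = 8 + 0 = 8$)
$D = -3$
$M{\left(g \right)} = \frac{-3 + g}{g \left(8 + g\right)}$ ($M{\left(g \right)} = \frac{\left(g - 3\right) \frac{1}{g + 8}}{g} = \frac{\left(-3 + g\right) \frac{1}{8 + g}}{g} = \frac{\frac{1}{8 + g} \left(-3 + g\right)}{g} = \frac{-3 + g}{g \left(8 + g\right)}$)
$P{\left(M{\left(-6 \right)} \right)} - 2768 = \left(\frac{-3 - 6}{\left(-6\right) \left(8 - 6\right)}\right)^{2} - 2768 = \left(\left(- \frac{1}{6}\right) \frac{1}{2} \left(-9\right)\right)^{2} - 2768 = \left(\frac{3}{4}\right)^{2} - 2768 = \frac{9}{16} - 2768 = - \frac{44279}{16}$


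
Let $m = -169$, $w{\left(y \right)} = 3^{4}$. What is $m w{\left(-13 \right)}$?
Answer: $-13689$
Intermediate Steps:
$w{\left(y \right)} = 81$
$m w{\left(-13 \right)} = \left(-169\right) 81 = -13689$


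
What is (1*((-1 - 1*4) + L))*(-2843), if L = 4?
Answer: 2843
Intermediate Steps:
(1*((-1 - 1*4) + L))*(-2843) = (1*((-1 - 1*4) + 4))*(-2843) = (1*((-1 - 4) + 4))*(-2843) = (1*(-5 + 4))*(-2843) = (1*(-1))*(-2843) = -1*(-2843) = 2843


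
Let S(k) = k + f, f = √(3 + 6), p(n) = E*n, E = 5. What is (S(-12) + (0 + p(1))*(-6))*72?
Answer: -2808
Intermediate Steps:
p(n) = 5*n
f = 3 (f = √9 = 3)
S(k) = 3 + k (S(k) = k + 3 = 3 + k)
(S(-12) + (0 + p(1))*(-6))*72 = ((3 - 12) + (0 + 5*1)*(-6))*72 = (-9 + (0 + 5)*(-6))*72 = (-9 + 5*(-6))*72 = (-9 - 30)*72 = -39*72 = -2808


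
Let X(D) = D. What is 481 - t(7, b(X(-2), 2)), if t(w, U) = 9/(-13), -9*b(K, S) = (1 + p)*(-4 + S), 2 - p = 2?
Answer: 6262/13 ≈ 481.69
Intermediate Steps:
p = 0 (p = 2 - 1*2 = 2 - 2 = 0)
b(K, S) = 4/9 - S/9 (b(K, S) = -(1 + 0)*(-4 + S)/9 = -(-4 + S)/9 = 4/9 - S/9)
t(w, U) = -9/13 (t(w, U) = 9*(-1/13) = -9/13)
481 - t(7, b(X(-2), 2)) = 481 - 1*(-9/13) = 481 + 9/13 = 6262/13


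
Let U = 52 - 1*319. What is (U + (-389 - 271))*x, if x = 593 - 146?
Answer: -414369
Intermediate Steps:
U = -267 (U = 52 - 319 = -267)
x = 447
(U + (-389 - 271))*x = (-267 + (-389 - 271))*447 = (-267 - 660)*447 = -927*447 = -414369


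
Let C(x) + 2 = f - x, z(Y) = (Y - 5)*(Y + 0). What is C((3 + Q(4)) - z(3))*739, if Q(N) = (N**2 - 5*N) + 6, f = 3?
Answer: -7390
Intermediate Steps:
Q(N) = 6 + N**2 - 5*N
z(Y) = Y*(-5 + Y) (z(Y) = (-5 + Y)*Y = Y*(-5 + Y))
C(x) = 1 - x (C(x) = -2 + (3 - x) = 1 - x)
C((3 + Q(4)) - z(3))*739 = (1 - ((3 + (6 + 4**2 - 5*4)) - 3*(-5 + 3)))*739 = (1 - ((3 + (6 + 16 - 20)) - 3*(-2)))*739 = (1 - ((3 + 2) - 1*(-6)))*739 = (1 - (5 + 6))*739 = (1 - 1*11)*739 = (1 - 11)*739 = -10*739 = -7390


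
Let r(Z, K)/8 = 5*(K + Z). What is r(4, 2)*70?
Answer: 16800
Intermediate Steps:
r(Z, K) = 40*K + 40*Z (r(Z, K) = 8*(5*(K + Z)) = 8*(5*K + 5*Z) = 40*K + 40*Z)
r(4, 2)*70 = (40*2 + 40*4)*70 = (80 + 160)*70 = 240*70 = 16800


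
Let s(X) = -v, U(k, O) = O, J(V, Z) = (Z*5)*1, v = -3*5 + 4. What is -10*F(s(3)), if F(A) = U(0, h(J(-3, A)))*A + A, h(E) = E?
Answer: -6160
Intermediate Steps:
v = -11 (v = -15 + 4 = -11)
J(V, Z) = 5*Z (J(V, Z) = (5*Z)*1 = 5*Z)
s(X) = 11 (s(X) = -1*(-11) = 11)
F(A) = A + 5*A² (F(A) = (5*A)*A + A = 5*A² + A = A + 5*A²)
-10*F(s(3)) = -110*(1 + 5*11) = -110*(1 + 55) = -110*56 = -10*616 = -6160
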